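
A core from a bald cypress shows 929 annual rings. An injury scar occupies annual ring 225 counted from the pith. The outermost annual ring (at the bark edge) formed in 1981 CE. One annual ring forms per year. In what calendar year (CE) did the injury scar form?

Between annual ring 225 and the bark edge there are 929 − 225 = 704 annual rings.
The annual ring at the bark edge is 1981 CE, so the injury scar dates to 1981 − 704 = 1277 CE.

1277 CE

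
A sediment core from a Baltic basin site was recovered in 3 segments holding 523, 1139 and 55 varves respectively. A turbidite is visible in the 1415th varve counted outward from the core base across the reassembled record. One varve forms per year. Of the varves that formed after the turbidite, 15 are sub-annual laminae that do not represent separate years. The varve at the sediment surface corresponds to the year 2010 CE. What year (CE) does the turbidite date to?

Total varves = 523 + 1139 + 55 = 1717.
The turbidite sits at varve 1415 from the core base, so 1717 − 1415 = 302 varves formed after it.
Excluding 15 false varves: 302 − 15 = 287.
2010 − 287 = 1723 CE.

1723 CE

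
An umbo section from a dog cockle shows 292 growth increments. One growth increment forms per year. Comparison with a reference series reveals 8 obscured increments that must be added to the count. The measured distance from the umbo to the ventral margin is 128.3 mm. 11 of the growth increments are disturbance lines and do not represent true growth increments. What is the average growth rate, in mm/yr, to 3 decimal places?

0.444 mm/yr

Correcting the raw count gives 292 − 11 + 8 = 289 true growth increments.
Extension rate ≈ 128.3 / 289 = 0.444 mm/yr.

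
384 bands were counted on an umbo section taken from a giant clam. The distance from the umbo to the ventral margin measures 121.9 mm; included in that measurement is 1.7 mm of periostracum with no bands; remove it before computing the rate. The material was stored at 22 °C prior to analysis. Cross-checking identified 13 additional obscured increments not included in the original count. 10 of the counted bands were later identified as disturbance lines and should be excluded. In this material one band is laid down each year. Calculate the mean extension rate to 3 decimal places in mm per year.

Adjusted count: 384 − 10 + 13 = 387 bands.
The growth record spans 121.9 − 1.7 = 120.2 mm.
Extension rate ≈ 120.2 / 387 = 0.311 mm per year.

0.311 mm per year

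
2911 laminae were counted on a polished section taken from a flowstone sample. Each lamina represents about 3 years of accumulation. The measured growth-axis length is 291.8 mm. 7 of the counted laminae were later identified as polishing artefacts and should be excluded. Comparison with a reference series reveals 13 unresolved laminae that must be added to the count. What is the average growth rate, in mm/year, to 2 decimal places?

0.03 mm/year

Adjusted count: 2911 − 7 + 13 = 2917 laminae.
Multiplying by 3 years per lamina: 2917 × 3 = 8751 years.
291.8 mm over 8751 years gives 291.8 / 8751 ≈ 0.03 mm/year.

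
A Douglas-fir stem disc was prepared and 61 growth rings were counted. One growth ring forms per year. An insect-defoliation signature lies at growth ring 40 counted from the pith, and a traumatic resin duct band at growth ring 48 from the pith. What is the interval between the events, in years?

Separation: 48 − 40 = 8 growth rings.
One growth ring per year makes the interval 8 years.

8 years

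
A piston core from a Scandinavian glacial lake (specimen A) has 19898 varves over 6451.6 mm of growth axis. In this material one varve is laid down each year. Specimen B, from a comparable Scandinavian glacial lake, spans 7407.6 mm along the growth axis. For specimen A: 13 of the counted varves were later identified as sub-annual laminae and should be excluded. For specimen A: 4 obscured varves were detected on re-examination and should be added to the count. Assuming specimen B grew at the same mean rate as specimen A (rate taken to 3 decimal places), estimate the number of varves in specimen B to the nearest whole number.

22863 varves

Specimen A: correcting the raw count gives 19898 − 13 + 4 = 19889 true varves.
A: Extension rate ≈ 6451.6 / 19889 = 0.324 mm/year.
For B, 7407.6 / 0.324 = 22862.96 years ≈ 22863 varves.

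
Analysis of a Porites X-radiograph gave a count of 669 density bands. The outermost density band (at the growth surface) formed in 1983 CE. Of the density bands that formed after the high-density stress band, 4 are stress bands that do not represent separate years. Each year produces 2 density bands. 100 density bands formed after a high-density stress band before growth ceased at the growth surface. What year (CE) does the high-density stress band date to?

1935 CE

There are 100 density bands younger than the high-density stress band.
Excluding 4 false density bands: 100 − 4 = 96.
Dividing by 2 density bands per year: 96 / 2 = 48 years.
Counting back 48 years from 1983 CE places the high-density stress band in 1983 − 48 = 1935 CE.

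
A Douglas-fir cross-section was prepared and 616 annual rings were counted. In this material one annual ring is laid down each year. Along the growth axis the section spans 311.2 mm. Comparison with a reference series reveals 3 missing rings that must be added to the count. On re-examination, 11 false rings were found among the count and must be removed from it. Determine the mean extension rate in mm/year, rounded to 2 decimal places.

True annual ring count = 616 − 11 + 3 = 608.
311.2 mm over 608 years gives 311.2 / 608 ≈ 0.51 mm/year.

0.51 mm/year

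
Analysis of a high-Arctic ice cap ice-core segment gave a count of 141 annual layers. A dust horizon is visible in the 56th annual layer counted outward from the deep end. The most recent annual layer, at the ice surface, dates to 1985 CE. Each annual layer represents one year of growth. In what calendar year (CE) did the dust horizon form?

1900 CE

Between annual layer 56 and the ice surface there are 141 − 56 = 85 annual layers.
The annual layer at the ice surface is 1985 CE, so the dust horizon dates to 1985 − 85 = 1900 CE.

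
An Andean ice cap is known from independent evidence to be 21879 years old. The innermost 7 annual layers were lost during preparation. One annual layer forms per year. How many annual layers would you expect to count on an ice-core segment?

At one annual layer per year, 21879 years correspond to 21879 annual layers.
Subtracting the 7 annual layers not captured gives 21879 − 7 = 21872 annual layers in the record.

21872 annual layers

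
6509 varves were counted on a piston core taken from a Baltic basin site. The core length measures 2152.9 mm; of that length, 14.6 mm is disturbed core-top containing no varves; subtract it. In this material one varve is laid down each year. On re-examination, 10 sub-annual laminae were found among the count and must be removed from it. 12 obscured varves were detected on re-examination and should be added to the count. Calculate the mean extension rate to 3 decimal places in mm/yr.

Adjusted count: 6509 − 10 + 12 = 6511 varves.
The growth record spans 2152.9 − 14.6 = 2138.3 mm.
Extension rate ≈ 2138.3 / 6511 = 0.328 mm/yr.

0.328 mm/yr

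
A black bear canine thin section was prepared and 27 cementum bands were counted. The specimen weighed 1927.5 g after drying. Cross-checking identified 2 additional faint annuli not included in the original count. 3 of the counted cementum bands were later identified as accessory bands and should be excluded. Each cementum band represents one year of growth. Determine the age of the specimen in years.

Correcting the raw count gives 27 − 3 + 2 = 26 true cementum bands.
One cementum band per year makes the duration 26 years.

26 years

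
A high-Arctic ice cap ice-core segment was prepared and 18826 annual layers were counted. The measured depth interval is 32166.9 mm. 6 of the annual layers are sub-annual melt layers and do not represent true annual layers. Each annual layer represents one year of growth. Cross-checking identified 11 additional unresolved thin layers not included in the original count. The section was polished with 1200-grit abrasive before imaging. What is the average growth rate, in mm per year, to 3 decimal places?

True annual layer count = 18826 − 6 + 11 = 18831.
32166.9 mm over 18831 years gives 32166.9 / 18831 ≈ 1.708 mm per year.

1.708 mm per year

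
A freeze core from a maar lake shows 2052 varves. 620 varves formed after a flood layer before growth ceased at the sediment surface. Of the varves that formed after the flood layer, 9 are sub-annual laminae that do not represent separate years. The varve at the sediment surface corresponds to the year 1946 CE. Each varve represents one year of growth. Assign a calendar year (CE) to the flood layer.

1335 CE

620 varves formed after the flood layer.
Removing the 9 false varves leaves 620 − 9 = 611 true varves beyond the flood layer.
The varve at the sediment surface is 1946 CE, so the flood layer dates to 1946 − 611 = 1335 CE.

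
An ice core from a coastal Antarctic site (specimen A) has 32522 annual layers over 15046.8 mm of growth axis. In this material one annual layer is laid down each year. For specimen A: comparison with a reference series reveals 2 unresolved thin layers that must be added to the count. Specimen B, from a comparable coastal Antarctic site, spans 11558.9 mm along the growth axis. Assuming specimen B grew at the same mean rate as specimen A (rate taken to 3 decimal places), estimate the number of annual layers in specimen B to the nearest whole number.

24965 annual layers

Specimen A: true annual layer count = 32522 + 2 = 32524.
A: Mean rate = 15046.8 mm / 32524 years ≈ 0.463 mm/yr.
Specimen B: 11558.9 mm / 0.463 mm per year = 24965.23 years ≈ 24965 annual layers.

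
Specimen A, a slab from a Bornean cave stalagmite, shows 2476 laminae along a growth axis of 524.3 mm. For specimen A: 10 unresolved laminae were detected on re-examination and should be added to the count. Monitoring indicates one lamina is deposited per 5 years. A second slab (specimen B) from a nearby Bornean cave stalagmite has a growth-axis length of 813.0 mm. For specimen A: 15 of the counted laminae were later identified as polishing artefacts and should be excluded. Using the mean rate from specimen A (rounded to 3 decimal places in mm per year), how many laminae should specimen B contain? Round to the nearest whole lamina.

Specimen A: adjusted count: 2476 − 15 + 10 = 2471 laminae.
Specimen A: at 5 years per lamina, 2471 × 5 = 12355 years.
A: Extension rate ≈ 524.3 / 12355 = 0.042 mm/year.
Specimen B: 813.0 mm / 0.042 mm per year = 19357.14 years; at 5 years per lamina that is 19357.14 / 5 ≈ 3871 laminae.

3871 laminae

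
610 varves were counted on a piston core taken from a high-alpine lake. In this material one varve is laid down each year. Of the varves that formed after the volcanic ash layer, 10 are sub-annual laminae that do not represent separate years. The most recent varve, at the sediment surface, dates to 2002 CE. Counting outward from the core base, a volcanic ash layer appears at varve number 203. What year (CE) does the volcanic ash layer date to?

1605 CE

Between varve 203 and the sediment surface there are 610 − 203 = 407 varves.
Excluding 10 false varves: 407 − 10 = 397.
The varve at the sediment surface is 2002 CE, so the volcanic ash layer dates to 2002 − 397 = 1605 CE.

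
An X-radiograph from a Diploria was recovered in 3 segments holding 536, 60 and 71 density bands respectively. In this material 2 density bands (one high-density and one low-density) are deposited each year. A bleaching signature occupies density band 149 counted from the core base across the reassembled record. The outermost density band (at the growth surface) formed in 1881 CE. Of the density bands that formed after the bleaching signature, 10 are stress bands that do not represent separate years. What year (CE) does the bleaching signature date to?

1627 CE

Total density bands = 536 + 60 + 71 = 667.
The bleaching signature sits at density band 149 from the core base, so 667 − 149 = 518 density bands formed after it.
Removing the 10 false density bands leaves 518 − 10 = 508 true density bands beyond the bleaching signature.
With 2 density bands per year, 508 / 2 = 254 years.
1881 − 254 = 1627 CE.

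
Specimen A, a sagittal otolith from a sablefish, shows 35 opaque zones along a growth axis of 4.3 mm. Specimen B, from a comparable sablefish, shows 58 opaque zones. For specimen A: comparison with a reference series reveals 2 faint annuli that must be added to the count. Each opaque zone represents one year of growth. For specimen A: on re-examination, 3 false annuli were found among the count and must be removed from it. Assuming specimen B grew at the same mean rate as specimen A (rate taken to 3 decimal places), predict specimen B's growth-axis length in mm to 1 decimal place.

7.3 mm

Specimen A: true opaque zone count = 35 − 3 + 2 = 34.
A: Extension rate ≈ 4.3 / 34 = 0.126 mm/yr.
Length of B = 0.126 × 58 = 7.3 mm.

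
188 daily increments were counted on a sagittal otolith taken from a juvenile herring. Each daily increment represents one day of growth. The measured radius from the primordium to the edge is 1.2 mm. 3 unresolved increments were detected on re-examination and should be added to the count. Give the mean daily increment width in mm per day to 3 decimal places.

True daily increment count = 188 + 3 = 191.
Mean rate = 1.2 mm / 191 days ≈ 0.006 mm per day.

0.006 mm per day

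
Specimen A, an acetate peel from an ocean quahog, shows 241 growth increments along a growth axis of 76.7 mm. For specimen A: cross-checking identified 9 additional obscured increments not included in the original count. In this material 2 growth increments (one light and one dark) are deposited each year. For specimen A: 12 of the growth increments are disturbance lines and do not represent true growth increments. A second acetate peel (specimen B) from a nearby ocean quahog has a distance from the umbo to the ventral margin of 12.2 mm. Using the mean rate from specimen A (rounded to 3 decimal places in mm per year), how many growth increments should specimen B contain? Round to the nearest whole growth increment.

Specimen A: true growth increment count = 241 − 12 + 9 = 238.
Specimen A: dividing by 2 growth increments per year: 238 / 2 = 119 years.
A: Mean rate = 76.7 mm / 119 years ≈ 0.645 mm/yr.
Specimen B: 12.2 mm / 0.645 mm per year = 18.91 years; at 2 growth increments per year that is 18.91 × 2 ≈ 38 growth increments.

38 growth increments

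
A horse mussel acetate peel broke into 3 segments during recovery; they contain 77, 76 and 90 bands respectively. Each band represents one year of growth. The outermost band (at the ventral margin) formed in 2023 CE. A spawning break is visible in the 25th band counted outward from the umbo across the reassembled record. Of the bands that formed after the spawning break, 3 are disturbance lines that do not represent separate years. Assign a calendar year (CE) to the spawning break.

1808 CE

Total bands = 77 + 76 + 90 = 243.
Between band 25 and the ventral margin there are 243 − 25 = 218 bands.
218 − 3 false = 215 true bands after the spawning break.
2023 − 215 = 1808 CE.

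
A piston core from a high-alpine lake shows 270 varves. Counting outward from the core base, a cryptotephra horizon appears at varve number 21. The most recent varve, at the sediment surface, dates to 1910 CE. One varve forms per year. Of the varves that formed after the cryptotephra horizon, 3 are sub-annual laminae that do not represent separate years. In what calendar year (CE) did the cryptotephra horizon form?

Between varve 21 and the sediment surface there are 270 − 21 = 249 varves.
249 − 3 false = 246 true varves after the cryptotephra horizon.
Counting back 246 years from 1910 CE places the cryptotephra horizon in 1910 − 246 = 1664 CE.

1664 CE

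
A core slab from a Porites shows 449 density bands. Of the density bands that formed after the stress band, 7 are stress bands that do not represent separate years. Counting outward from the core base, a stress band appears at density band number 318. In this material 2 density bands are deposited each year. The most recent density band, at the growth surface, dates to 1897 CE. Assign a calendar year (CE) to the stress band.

1835 CE

The stress band sits at density band 318 from the core base, so 449 − 318 = 131 density bands formed after it.
131 − 7 false = 124 true density bands after the stress band.
Dividing by 2 density bands per year: 124 / 2 = 62 years.
The density band at the growth surface is 1897 CE, so the stress band dates to 1897 − 62 = 1835 CE.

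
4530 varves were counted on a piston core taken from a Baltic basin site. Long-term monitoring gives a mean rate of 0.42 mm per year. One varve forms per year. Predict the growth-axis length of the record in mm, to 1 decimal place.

4530 years of growth are recorded.
4530 years at 0.42 mm/year gives 0.42 × 4530 = 1902.6 mm.

1902.6 mm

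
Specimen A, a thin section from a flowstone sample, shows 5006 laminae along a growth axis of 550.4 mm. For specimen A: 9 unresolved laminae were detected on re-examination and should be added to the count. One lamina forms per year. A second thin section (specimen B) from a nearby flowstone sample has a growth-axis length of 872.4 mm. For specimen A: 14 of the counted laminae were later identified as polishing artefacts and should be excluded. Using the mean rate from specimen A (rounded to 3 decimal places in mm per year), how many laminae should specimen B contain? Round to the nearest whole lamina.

Specimen A: after corrections the count is 5006 − 14 + 9 = 5001 laminae.
A: Extension rate ≈ 550.4 / 5001 = 0.110 mm/year.
Specimen B: 872.4 mm / 0.110 mm per year = 7930.91 years ≈ 7931 laminae.

7931 laminae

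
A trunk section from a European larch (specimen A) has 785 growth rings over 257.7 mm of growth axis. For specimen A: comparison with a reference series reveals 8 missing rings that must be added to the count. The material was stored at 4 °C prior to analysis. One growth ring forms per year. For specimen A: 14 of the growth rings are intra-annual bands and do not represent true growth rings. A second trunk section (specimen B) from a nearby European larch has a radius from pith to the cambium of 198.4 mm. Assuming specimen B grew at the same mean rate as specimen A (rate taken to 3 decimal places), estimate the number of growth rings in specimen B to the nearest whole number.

Specimen A: after corrections the count is 785 − 14 + 8 = 779 growth rings.
A: 257.7 mm over 779 years gives 257.7 / 779 ≈ 0.331 mm per year.
For B, 198.4 / 0.331 = 599.40 years ≈ 599 growth rings.

599 growth rings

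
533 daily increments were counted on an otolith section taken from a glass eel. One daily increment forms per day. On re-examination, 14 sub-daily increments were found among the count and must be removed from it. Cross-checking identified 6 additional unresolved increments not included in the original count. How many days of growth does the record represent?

True daily increment count = 533 − 14 + 6 = 525.
One daily increment per day makes the duration 525 days.

525 days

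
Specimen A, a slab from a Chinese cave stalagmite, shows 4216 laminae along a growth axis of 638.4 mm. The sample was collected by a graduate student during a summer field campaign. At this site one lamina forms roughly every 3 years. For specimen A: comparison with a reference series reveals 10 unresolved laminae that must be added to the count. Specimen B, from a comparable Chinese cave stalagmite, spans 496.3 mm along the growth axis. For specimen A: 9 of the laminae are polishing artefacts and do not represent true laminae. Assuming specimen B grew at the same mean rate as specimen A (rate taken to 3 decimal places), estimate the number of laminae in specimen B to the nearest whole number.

3309 laminae

Specimen A: adjusted count: 4216 − 9 + 10 = 4217 laminae.
Specimen A: multiplying by 3 years per lamina: 4217 × 3 = 12651 years.
A: 638.4 mm over 12651 years gives 638.4 / 12651 ≈ 0.050 mm per year.
B spans 496.3 / 0.050 = 9926.00 years; at 3 years per lamina that is 9926.00 / 3 ≈ 3309 laminae.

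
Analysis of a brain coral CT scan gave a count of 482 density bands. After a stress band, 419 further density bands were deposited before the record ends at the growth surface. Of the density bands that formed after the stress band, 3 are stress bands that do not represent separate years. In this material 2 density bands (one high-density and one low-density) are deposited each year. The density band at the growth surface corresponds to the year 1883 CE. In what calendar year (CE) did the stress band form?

There are 419 density bands younger than the stress band.
419 − 3 false = 416 true density bands after the stress band.
416 density bands at 2 per year is 416 / 2 = 208 years.
1883 − 208 = 1675 CE.

1675 CE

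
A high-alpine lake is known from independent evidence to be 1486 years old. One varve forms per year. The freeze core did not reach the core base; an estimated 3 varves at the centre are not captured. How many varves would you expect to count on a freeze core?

1483 varves

At one varve per year, 1486 years correspond to 1486 varves.
1486 − 3 missed = 1483 varves expected in the prepared section.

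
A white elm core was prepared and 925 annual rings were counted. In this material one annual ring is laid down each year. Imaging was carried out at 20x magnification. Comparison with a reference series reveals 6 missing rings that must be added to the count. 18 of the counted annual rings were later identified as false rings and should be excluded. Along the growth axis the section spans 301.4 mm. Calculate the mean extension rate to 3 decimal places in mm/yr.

0.330 mm/yr

Correcting the raw count gives 925 − 18 + 6 = 913 true annual rings.
Mean rate = 301.4 mm / 913 years ≈ 0.330 mm/yr.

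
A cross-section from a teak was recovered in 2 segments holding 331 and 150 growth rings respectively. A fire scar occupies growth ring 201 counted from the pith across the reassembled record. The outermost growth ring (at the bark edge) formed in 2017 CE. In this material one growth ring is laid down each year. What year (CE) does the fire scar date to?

Total growth rings = 331 + 150 = 481.
481 − 201 = 280 growth rings lie beyond the fire scar toward the bark edge.
2017 − 280 = 1737 CE.

1737 CE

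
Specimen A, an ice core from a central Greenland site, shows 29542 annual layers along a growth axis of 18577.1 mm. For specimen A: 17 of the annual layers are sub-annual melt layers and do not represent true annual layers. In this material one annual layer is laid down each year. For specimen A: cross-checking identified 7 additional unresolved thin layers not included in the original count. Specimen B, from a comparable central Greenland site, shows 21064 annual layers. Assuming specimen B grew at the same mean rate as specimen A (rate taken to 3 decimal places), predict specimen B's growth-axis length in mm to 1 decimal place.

13249.3 mm

Specimen A: after corrections the count is 29542 − 17 + 7 = 29532 annual layers.
A: Mean rate = 18577.1 mm / 29532 years ≈ 0.629 mm/yr.
Length of B = 0.629 × 21064 = 13249.3 mm.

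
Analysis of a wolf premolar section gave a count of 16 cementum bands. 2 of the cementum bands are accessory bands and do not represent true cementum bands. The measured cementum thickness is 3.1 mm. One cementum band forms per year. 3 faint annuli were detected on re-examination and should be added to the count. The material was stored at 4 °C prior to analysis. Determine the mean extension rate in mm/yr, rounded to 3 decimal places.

Correcting the raw count gives 16 − 2 + 3 = 17 true cementum bands.
Mean rate = 3.1 mm / 17 years ≈ 0.182 mm/yr.

0.182 mm/yr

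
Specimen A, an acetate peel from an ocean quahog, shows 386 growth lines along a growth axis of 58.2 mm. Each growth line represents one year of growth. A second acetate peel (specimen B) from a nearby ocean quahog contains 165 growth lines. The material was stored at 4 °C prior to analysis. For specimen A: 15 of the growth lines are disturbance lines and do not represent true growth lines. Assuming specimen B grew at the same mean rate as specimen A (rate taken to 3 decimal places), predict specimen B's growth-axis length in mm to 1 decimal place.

25.9 mm

Specimen A: adjusted count: 386 − 15 = 371 growth lines.
A: Extension rate ≈ 58.2 / 371 = 0.157 mm/yr.
Length of B = 0.157 × 165 = 25.9 mm.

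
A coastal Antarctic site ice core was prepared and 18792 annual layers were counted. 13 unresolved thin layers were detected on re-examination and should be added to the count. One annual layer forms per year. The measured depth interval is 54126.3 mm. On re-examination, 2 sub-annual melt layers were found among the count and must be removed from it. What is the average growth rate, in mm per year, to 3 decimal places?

True annual layer count = 18792 − 2 + 13 = 18803.
54126.3 mm over 18803 years gives 54126.3 / 18803 ≈ 2.879 mm per year.

2.879 mm per year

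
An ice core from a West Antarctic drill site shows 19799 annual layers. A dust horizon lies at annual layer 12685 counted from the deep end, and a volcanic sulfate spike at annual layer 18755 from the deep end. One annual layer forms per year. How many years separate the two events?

6070 years

Separation: 18755 − 12685 = 6070 annual layers.
One annual layer per year makes the interval 6070 years.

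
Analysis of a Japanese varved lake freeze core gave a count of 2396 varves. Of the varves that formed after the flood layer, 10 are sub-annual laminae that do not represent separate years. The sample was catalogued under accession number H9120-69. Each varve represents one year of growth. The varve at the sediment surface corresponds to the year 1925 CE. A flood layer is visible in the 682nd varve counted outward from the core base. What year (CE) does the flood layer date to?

221 CE

2396 − 682 = 1714 varves lie beyond the flood layer toward the sediment surface.
Excluding 10 false varves: 1714 − 10 = 1704.
1925 − 1704 = 221 CE.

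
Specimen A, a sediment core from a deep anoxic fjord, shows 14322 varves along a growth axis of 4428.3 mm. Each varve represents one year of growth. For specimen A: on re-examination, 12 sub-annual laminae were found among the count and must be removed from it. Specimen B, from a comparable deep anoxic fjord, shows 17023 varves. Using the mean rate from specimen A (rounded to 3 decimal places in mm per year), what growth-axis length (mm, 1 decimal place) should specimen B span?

5260.1 mm

Specimen A: correcting the raw count gives 14322 − 12 = 14310 true varves.
A: Extension rate ≈ 4428.3 / 14310 = 0.309 mm/yr.
Length of B = 0.309 × 17023 = 5260.1 mm.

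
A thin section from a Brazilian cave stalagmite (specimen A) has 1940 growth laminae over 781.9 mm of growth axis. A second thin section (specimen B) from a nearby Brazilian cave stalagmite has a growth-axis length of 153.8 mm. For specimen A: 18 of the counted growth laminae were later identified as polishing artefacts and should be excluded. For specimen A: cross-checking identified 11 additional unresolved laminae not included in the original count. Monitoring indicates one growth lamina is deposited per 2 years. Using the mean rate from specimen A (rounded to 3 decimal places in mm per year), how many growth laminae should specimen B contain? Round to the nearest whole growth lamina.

381 growth laminae

Specimen A: true growth lamina count = 1940 − 18 + 11 = 1933.
Specimen A: at 2 years per growth lamina, 1933 × 2 = 3866 years.
A: Extension rate ≈ 781.9 / 3866 = 0.202 mm/yr.
For B, 153.8 / 0.202 = 761.39 years; at 2 years per growth lamina that is 761.39 / 2 ≈ 381 growth laminae.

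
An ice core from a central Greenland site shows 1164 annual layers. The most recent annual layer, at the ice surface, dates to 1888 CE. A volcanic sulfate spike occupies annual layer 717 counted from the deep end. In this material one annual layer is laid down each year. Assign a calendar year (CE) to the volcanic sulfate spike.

Between annual layer 717 and the ice surface there are 1164 − 717 = 447 annual layers.
1888 − 447 = 1441 CE.

1441 CE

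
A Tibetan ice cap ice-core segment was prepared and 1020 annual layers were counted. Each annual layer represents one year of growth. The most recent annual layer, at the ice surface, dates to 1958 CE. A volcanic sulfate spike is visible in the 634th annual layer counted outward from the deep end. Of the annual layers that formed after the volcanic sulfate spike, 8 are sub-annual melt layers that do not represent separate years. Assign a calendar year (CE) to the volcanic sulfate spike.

1580 CE

The volcanic sulfate spike sits at annual layer 634 from the deep end, so 1020 − 634 = 386 annual layers formed after it.
Removing the 8 false annual layers leaves 386 − 8 = 378 true annual layers beyond the volcanic sulfate spike.
1958 − 378 = 1580 CE.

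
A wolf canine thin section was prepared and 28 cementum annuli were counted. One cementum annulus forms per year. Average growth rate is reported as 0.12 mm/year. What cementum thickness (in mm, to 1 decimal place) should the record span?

28 years of growth are recorded.
Predicted length = 0.12 mm/year × 28 years = 3.4 mm.

3.4 mm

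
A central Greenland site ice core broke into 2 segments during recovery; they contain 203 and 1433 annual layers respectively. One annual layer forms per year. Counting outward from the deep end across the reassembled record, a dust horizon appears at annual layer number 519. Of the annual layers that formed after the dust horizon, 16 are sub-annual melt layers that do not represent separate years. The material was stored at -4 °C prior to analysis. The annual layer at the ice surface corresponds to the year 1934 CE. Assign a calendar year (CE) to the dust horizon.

Total annual layers = 203 + 1433 = 1636.
Between annual layer 519 and the ice surface there are 1636 − 519 = 1117 annual layers.
1117 − 16 false = 1101 true annual layers after the dust horizon.
The annual layer at the ice surface is 1934 CE, so the dust horizon dates to 1934 − 1101 = 833 CE.

833 CE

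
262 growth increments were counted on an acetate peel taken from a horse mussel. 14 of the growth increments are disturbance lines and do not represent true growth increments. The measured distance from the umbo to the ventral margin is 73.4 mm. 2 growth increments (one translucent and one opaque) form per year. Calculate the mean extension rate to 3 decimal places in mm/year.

True growth increment count = 262 − 14 = 248.
With 2 growth increments per year, 248 / 2 = 124 years.
Mean rate = 73.4 mm / 124 years ≈ 0.592 mm/year.

0.592 mm/year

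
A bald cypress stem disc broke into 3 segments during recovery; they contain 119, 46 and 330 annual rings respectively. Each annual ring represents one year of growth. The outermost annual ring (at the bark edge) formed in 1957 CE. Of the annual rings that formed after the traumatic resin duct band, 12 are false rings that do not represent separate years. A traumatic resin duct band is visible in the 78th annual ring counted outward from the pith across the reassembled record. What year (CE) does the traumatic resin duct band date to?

1552 CE

Total annual rings = 119 + 46 + 330 = 495.
495 − 78 = 417 annual rings lie beyond the traumatic resin duct band toward the bark edge.
Removing the 12 false annual rings leaves 417 − 12 = 405 true annual rings beyond the traumatic resin duct band.
The annual ring at the bark edge is 1957 CE, so the traumatic resin duct band dates to 1957 − 405 = 1552 CE.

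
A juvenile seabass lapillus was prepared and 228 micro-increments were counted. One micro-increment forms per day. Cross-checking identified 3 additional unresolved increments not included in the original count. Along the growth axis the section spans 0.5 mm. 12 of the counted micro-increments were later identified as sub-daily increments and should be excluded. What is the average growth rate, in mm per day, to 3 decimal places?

True micro-increment count = 228 − 12 + 3 = 219.
Extension rate ≈ 0.5 / 219 = 0.002 mm per day.

0.002 mm per day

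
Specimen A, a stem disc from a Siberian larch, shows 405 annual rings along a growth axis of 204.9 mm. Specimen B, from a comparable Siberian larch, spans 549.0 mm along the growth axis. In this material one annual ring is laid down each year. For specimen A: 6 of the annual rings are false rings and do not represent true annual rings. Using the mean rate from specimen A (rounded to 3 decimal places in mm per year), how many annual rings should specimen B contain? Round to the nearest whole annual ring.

1068 annual rings

Specimen A: true annual ring count = 405 − 6 = 399.
A: Extension rate ≈ 204.9 / 399 = 0.514 mm per year.
Specimen B: 549.0 mm / 0.514 mm per year = 1068.09 years ≈ 1068 annual rings.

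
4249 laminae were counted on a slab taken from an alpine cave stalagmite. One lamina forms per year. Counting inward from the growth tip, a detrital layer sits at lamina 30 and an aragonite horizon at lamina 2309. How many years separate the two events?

2279 years

The two markers are separated by 2309 − 30 = 2279 laminae.
That is 2279 years at one lamina per year.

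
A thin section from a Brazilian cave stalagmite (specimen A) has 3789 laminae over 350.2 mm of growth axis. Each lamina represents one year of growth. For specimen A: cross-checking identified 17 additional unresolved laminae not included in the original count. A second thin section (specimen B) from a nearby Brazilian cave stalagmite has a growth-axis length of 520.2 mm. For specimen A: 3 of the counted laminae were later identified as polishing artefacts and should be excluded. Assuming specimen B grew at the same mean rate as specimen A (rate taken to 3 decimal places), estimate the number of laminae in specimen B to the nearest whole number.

5654 laminae

Specimen A: true lamina count = 3789 − 3 + 17 = 3803.
A: 350.2 mm over 3803 years gives 350.2 / 3803 ≈ 0.092 mm/yr.
Specimen B: 520.2 mm / 0.092 mm per year = 5654.35 years ≈ 5654 laminae.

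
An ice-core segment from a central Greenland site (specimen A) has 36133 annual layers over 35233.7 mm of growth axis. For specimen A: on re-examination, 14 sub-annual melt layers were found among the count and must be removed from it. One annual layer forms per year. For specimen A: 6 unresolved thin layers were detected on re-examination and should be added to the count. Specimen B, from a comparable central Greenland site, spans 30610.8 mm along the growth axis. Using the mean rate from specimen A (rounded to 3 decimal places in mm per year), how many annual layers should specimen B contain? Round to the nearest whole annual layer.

Specimen A: correcting the raw count gives 36133 − 14 + 6 = 36125 true annual layers.
A: Extension rate ≈ 35233.7 / 36125 = 0.975 mm per year.
B spans 30610.8 / 0.975 = 31395.69 years ≈ 31396 annual layers.

31396 annual layers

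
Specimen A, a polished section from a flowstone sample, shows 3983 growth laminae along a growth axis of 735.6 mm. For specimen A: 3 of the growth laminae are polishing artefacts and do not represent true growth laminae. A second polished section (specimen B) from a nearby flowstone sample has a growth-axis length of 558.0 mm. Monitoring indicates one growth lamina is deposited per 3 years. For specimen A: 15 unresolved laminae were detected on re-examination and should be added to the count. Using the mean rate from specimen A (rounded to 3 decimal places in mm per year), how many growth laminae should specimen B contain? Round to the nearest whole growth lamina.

3049 growth laminae

Specimen A: after corrections the count is 3983 − 3 + 15 = 3995 growth laminae.
Specimen A: 3995 growth laminae at 3 years each span 3995 × 3 = 11985 years.
A: Mean rate = 735.6 mm / 11985 years ≈ 0.061 mm/year.
For B, 558.0 / 0.061 = 9147.54 years; at 3 years per growth lamina that is 9147.54 / 3 ≈ 3049 growth laminae.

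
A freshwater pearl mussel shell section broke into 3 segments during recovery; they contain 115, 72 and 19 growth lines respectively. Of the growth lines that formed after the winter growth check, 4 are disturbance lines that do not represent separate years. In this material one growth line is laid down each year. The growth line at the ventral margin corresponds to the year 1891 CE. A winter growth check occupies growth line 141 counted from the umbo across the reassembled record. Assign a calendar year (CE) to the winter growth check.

Total growth lines = 115 + 72 + 19 = 206.
206 − 141 = 65 growth lines lie beyond the winter growth check toward the ventral margin.
Removing the 4 false growth lines leaves 65 − 4 = 61 true growth lines beyond the winter growth check.
The growth line at the ventral margin is 1891 CE, so the winter growth check dates to 1891 − 61 = 1830 CE.

1830 CE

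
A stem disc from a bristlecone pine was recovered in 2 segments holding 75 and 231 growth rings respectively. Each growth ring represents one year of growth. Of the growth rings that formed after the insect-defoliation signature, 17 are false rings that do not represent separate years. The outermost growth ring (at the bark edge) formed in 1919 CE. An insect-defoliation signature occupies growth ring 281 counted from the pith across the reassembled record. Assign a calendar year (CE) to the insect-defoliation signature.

1911 CE

Total growth rings = 75 + 231 = 306.
Between growth ring 281 and the bark edge there are 306 − 281 = 25 growth rings.
Removing the 17 false growth rings leaves 25 − 17 = 8 true growth rings beyond the insect-defoliation signature.
The growth ring at the bark edge is 1919 CE, so the insect-defoliation signature dates to 1919 − 8 = 1911 CE.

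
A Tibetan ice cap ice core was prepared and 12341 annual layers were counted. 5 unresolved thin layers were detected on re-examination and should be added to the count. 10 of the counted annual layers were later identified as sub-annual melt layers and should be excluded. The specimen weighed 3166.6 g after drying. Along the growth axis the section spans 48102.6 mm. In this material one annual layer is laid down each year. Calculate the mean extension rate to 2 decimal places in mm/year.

3.90 mm/year

Correcting the raw count gives 12341 − 10 + 5 = 12336 true annual layers.
Extension rate ≈ 48102.6 / 12336 = 3.90 mm/year.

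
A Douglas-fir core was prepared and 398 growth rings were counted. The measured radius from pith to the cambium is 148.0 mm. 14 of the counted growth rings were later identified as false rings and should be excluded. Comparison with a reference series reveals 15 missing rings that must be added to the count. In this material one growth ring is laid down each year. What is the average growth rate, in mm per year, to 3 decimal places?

0.371 mm per year

Adjusted count: 398 − 14 + 15 = 399 growth rings.
Extension rate ≈ 148.0 / 399 = 0.371 mm per year.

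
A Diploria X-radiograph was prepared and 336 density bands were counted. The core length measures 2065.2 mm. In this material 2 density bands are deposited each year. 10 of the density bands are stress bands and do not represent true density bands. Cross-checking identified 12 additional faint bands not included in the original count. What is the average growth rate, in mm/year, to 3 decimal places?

12.220 mm/year

After corrections the count is 336 − 10 + 12 = 338 density bands.
338 density bands at 2 per year is 338 / 2 = 169 years.
Extension rate ≈ 2065.2 / 169 = 12.220 mm/year.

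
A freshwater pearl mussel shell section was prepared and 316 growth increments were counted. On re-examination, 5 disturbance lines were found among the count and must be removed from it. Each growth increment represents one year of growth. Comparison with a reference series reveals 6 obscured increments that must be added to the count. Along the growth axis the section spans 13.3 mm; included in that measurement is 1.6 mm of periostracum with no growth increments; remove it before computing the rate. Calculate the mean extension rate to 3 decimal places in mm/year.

0.037 mm/year

True growth increment count = 316 − 5 + 6 = 317.
Net length = 13.3 − 1.6 = 11.7 mm.
11.7 mm over 317 years gives 11.7 / 317 ≈ 0.037 mm/year.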